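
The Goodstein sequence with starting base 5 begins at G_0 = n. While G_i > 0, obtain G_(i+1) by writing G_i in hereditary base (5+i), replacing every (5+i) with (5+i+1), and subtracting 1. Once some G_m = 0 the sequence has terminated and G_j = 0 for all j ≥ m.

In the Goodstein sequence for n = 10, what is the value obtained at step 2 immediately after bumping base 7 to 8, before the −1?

12

base 5: 10 = 2·5; at 6: 2·6 = 12; next = 11
base 6: 11 = 6 + 5; at 7: 7 + 5 = 12; next = 11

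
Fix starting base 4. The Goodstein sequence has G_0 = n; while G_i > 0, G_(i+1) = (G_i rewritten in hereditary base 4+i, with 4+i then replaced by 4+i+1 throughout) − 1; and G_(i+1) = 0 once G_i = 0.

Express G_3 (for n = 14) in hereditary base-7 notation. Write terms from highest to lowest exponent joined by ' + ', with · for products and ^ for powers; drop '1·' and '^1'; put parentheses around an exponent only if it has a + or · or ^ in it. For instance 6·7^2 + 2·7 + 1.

2·7 + 6

(0) 14|_4 = 3·4 + 2 ↦ 3·5 + 2|_5 = 17 ⇒ 16
(1) 16|_5 = 3·5 + 1 ↦ 3·6 + 1|_6 = 19 ⇒ 18
(2) 18|_6 = 3·6 ↦ 3·7|_7 = 21 ⇒ 20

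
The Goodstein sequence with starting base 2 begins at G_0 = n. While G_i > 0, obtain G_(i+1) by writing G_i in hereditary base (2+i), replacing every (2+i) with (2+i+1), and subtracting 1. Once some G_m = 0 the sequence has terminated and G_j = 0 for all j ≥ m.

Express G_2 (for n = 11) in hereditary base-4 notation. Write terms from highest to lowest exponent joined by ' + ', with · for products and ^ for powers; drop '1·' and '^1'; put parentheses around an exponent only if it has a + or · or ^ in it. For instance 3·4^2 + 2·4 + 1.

4^(4 + 1) + 3

(0) 11|_2 = 2^(2 + 1) + 2 + 1 ↦ 3^(3 + 1) + 3 + 1|_3 = 85 ⇒ 84
(1) 84|_3 = 3^(3 + 1) + 3 ↦ 4^(4 + 1) + 4|_4 = 1028 ⇒ 1027
(2) 1027|_4 = 4^(4 + 1) + 3 ↦ 5^(5 + 1) + 3|_5 = 15628 ⇒ 15627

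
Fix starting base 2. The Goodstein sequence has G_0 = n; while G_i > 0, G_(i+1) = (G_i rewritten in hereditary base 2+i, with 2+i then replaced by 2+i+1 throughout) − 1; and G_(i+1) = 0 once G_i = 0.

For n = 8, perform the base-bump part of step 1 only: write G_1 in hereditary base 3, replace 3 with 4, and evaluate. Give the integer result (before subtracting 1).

(0) 8|_2 = 2^(2 + 1) ↦ 3^(3 + 1)|_3 = 81 ⇒ 80
(1) 80|_3 = 2·3^3 + 2·3^2 + 2·3 + 2 ↦ 2·4^4 + 2·4^2 + 2·4 + 2|_4 = 554 ⇒ 553

554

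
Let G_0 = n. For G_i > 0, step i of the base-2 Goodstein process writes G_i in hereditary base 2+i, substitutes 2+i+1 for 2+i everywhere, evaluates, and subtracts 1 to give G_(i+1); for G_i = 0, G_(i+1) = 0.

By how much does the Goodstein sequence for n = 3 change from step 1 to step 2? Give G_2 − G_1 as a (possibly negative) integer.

0

(0) 3|_2 = 2 + 1 ↦ 3 + 1|_3 = 4 ⇒ 3
(1) 3|_3 = 3 ↦ 4|_4 = 4 ⇒ 3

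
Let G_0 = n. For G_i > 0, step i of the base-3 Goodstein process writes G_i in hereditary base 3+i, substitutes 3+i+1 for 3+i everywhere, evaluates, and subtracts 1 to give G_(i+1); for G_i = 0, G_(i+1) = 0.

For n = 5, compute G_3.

5

base 3: 5 = 3 + 2; at 4: 4 + 2 = 6; next = 5
base 4: 5 = 4 + 1; at 5: 5 + 1 = 6; next = 5
base 5: 5 = 5; at 6: 6 = 6; next = 5
base 6: 5 = 5; at 7: 5 = 5; next = 4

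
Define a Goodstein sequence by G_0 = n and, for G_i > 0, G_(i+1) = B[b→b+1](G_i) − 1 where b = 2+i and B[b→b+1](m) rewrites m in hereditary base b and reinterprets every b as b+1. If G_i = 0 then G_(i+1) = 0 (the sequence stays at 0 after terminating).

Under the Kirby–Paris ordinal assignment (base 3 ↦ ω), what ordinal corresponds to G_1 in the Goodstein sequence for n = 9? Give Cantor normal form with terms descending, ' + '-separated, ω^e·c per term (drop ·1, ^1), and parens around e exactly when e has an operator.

ω^(ω + 1)

i=0: 9 = 2^(2 + 1) + 1 (b=2); 2→3: 3^(3 + 1) + 1 = 82; 82−1 = 81
i=1: 81 = 3^(3 + 1) (b=3); 3→4: 4^(4 + 1) = 1024; 1024−1 = 1023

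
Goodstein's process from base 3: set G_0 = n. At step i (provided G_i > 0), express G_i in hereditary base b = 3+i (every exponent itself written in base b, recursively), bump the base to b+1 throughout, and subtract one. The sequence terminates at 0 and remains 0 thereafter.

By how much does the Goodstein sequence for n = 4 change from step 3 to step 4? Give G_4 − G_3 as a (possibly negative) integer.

-1

G_0 = 4. HB_3(4) = 3 + 1. Bump = 5. G_1 = 4.
G_1 = 4. HB_4(4) = 4. Bump = 5. G_2 = 4.
G_2 = 4. HB_5(4) = 4. Bump = 4. G_3 = 3.
G_3 = 3. HB_6(3) = 3. Bump = 3. G_4 = 2.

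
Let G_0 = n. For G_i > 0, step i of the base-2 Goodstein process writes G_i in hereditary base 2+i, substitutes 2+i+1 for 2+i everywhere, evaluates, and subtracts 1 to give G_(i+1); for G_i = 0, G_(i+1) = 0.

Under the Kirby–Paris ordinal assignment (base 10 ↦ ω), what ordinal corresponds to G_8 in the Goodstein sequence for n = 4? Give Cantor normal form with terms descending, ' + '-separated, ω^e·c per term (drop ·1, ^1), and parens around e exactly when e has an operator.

base 2: 4 = 2^2; at 3: 3^3 = 27; next = 26
base 3: 26 = 2·3^2 + 2·3 + 2; at 4: 2·4^2 + 2·4 + 2 = 42; next = 41
base 4: 41 = 2·4^2 + 2·4 + 1; at 5: 2·5^2 + 2·5 + 1 = 61; next = 60
base 5: 60 = 2·5^2 + 2·5; at 6: 2·6^2 + 2·6 = 84; next = 83
base 6: 83 = 2·6^2 + 6 + 5; at 7: 2·7^2 + 7 + 5 = 110; next = 109
base 7: 109 = 2·7^2 + 7 + 4; at 8: 2·8^2 + 8 + 4 = 140; next = 139
base 8: 139 = 2·8^2 + 8 + 3; at 9: 2·9^2 + 9 + 3 = 174; next = 173
base 9: 173 = 2·9^2 + 9 + 2; at 10: 2·10^2 + 10 + 2 = 212; next = 211

ω^2·2 + ω + 1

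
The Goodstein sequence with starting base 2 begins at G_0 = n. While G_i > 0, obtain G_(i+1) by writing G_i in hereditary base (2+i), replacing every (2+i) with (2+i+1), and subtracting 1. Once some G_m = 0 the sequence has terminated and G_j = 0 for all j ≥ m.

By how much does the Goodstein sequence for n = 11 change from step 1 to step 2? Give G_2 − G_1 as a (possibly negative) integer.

943

G_0 = 11. HB_2(11) = 2^(2 + 1) + 2 + 1. Bump = 85. G_1 = 84.
G_1 = 84. HB_3(84) = 3^(3 + 1) + 3. Bump = 1028. G_2 = 1027.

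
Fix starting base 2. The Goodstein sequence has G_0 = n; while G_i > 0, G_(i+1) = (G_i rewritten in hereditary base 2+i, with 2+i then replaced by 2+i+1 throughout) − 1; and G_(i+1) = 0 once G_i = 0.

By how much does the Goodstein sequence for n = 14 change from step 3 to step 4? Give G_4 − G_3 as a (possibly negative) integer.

307841

(0) 14|_2 = 2^(2 + 1) + 2^2 + 2 ↦ 3^(3 + 1) + 3^3 + 3|_3 = 111 ⇒ 110
(1) 110|_3 = 3^(3 + 1) + 3^3 + 2 ↦ 4^(4 + 1) + 4^4 + 2|_4 = 1282 ⇒ 1281
(2) 1281|_4 = 4^(4 + 1) + 4^4 + 1 ↦ 5^(5 + 1) + 5^5 + 1|_5 = 18751 ⇒ 18750
(3) 18750|_5 = 5^(5 + 1) + 5^5 ↦ 6^(6 + 1) + 6^6|_6 = 326592 ⇒ 326591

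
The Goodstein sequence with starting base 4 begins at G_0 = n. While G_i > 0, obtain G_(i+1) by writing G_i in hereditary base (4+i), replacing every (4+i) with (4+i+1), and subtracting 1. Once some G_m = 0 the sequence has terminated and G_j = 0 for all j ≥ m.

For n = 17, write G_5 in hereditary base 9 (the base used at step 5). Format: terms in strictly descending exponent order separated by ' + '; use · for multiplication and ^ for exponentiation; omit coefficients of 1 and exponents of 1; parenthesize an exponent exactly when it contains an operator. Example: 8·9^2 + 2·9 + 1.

5·9 + 2

base 4: 17 = 4^2 + 1; at 5: 5^2 + 1 = 26; next = 25
base 5: 25 = 5^2; at 6: 6^2 = 36; next = 35
base 6: 35 = 5·6 + 5; at 7: 5·7 + 5 = 40; next = 39
base 7: 39 = 5·7 + 4; at 8: 5·8 + 4 = 44; next = 43
base 8: 43 = 5·8 + 3; at 9: 5·9 + 3 = 48; next = 47
base 9: 47 = 5·9 + 2; at 10: 5·10 + 2 = 52; next = 51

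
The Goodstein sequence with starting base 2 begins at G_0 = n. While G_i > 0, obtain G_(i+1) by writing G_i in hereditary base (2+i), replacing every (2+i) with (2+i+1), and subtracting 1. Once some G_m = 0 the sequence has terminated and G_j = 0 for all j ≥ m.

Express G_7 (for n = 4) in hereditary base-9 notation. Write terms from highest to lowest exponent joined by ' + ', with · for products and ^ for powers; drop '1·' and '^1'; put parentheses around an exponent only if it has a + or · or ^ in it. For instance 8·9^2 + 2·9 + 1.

2·9^2 + 9 + 2

i=0: 4 = 2^2 (b=2); 2→3: 3^3 = 27; 27−1 = 26
i=1: 26 = 2·3^2 + 2·3 + 2 (b=3); 3→4: 2·4^2 + 2·4 + 2 = 42; 42−1 = 41
i=2: 41 = 2·4^2 + 2·4 + 1 (b=4); 4→5: 2·5^2 + 2·5 + 1 = 61; 61−1 = 60
i=3: 60 = 2·5^2 + 2·5 (b=5); 5→6: 2·6^2 + 2·6 = 84; 84−1 = 83
i=4: 83 = 2·6^2 + 6 + 5 (b=6); 6→7: 2·7^2 + 7 + 5 = 110; 110−1 = 109
i=5: 109 = 2·7^2 + 7 + 4 (b=7); 7→8: 2·8^2 + 8 + 4 = 140; 140−1 = 139
i=6: 139 = 2·8^2 + 8 + 3 (b=8); 8→9: 2·9^2 + 9 + 3 = 174; 174−1 = 173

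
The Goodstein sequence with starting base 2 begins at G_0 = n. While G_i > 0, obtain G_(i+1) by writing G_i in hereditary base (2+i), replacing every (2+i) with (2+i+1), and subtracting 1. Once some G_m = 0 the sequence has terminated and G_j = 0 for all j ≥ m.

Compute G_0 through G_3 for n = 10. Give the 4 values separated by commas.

10, 83, 1025, 15625

G_0 = 10. HB_2(10) = 2^(2 + 1) + 2. Bump = 84. G_1 = 83.
G_1 = 83. HB_3(83) = 3^(3 + 1) + 2. Bump = 1026. G_2 = 1025.
G_2 = 1025. HB_4(1025) = 4^(4 + 1) + 1. Bump = 15626. G_3 = 15625.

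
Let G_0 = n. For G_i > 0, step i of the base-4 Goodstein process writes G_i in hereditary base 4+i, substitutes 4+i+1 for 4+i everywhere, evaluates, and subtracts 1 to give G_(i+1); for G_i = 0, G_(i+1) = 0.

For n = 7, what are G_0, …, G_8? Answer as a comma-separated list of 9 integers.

G_0=7  [base 4] 4 + 3  →[4↦5]→  5 + 3 = 8  −1 ⇒ G_1=7
G_1=7  [base 5] 5 + 2  →[5↦6]→  6 + 2 = 8  −1 ⇒ G_2=7
G_2=7  [base 6] 6 + 1  →[6↦7]→  7 + 1 = 8  −1 ⇒ G_3=7
G_3=7  [base 7] 7  →[7↦8]→  8 = 8  −1 ⇒ G_4=7
G_4=7  [base 8] 7  →[8↦9]→  7 = 7  −1 ⇒ G_5=6
G_5=6  [base 9] 6  →[9↦10]→  6 = 6  −1 ⇒ G_6=5
G_6=5  [base 10] 5  →[10↦11]→  5 = 5  −1 ⇒ G_7=4
G_7=4  [base 11] 4  →[11↦12]→  4 = 4  −1 ⇒ G_8=3

7, 7, 7, 7, 7, 6, 5, 4, 3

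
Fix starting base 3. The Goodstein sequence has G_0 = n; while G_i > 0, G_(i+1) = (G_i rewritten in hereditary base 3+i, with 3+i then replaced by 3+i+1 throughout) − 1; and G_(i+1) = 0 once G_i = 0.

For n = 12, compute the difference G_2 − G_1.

8

G_0=12  [base 3] 3^2 + 3  →[3↦4]→  4^2 + 4 = 20  −1 ⇒ G_1=19
G_1=19  [base 4] 4^2 + 3  →[4↦5]→  5^2 + 3 = 28  −1 ⇒ G_2=27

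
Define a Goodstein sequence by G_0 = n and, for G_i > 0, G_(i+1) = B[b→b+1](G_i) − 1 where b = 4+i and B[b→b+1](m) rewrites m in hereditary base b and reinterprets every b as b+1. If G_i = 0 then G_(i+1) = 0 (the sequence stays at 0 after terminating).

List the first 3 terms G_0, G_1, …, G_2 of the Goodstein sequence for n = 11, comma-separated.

[0] 11 ≡ 2·4 + 3 (base 4). Lift 5: 13. −1: 12.
[1] 12 ≡ 2·5 + 2 (base 5). Lift 6: 14. −1: 13.

11, 12, 13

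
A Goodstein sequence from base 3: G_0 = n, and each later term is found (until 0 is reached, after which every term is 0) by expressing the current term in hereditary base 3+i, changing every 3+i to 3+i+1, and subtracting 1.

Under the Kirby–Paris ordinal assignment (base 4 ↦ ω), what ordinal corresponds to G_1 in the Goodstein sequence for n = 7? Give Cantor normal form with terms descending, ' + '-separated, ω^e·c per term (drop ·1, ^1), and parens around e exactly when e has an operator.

7 —HB3→ 2·3 + 1 —bump→ 2·4 + 1 = 9 —(−1)→ 8
8 —HB4→ 2·4 —bump→ 2·5 = 10 —(−1)→ 9

ω·2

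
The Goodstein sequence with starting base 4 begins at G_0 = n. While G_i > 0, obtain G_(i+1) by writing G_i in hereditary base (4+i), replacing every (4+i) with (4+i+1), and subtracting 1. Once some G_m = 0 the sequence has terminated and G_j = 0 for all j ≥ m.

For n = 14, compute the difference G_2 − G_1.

2

[0] 14 ≡ 3·4 + 2 (base 4). Lift 5: 17. −1: 16.
[1] 16 ≡ 3·5 + 1 (base 5). Lift 6: 19. −1: 18.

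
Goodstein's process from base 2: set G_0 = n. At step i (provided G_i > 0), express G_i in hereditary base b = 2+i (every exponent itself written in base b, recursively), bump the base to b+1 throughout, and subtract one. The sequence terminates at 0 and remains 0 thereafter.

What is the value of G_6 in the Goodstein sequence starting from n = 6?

187243

G_0 = 6. HB_2(6) = 2^2 + 2. Bump = 30. G_1 = 29.
G_1 = 29. HB_3(29) = 3^3 + 2. Bump = 258. G_2 = 257.
G_2 = 257. HB_4(257) = 4^4 + 1. Bump = 3126. G_3 = 3125.
G_3 = 3125. HB_5(3125) = 5^5. Bump = 46656. G_4 = 46655.
G_4 = 46655. HB_6(46655) = 5·6^5 + 5·6^4 + 5·6^3 + 5·6^2 + 5·6 + 5. Bump = 98040. G_5 = 98039.
G_5 = 98039. HB_7(98039) = 5·7^5 + 5·7^4 + 5·7^3 + 5·7^2 + 5·7 + 4. Bump = 187244. G_6 = 187243.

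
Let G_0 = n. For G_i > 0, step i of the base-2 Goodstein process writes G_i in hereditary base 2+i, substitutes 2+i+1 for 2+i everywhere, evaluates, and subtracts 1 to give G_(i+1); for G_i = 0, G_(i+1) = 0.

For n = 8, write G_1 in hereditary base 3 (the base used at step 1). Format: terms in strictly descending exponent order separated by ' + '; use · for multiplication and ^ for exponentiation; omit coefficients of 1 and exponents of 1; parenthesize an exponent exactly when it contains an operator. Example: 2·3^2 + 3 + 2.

(0) 8|_2 = 2^(2 + 1) ↦ 3^(3 + 1)|_3 = 81 ⇒ 80
(1) 80|_3 = 2·3^3 + 2·3^2 + 2·3 + 2 ↦ 2·4^4 + 2·4^2 + 2·4 + 2|_4 = 554 ⇒ 553

2·3^3 + 2·3^2 + 2·3 + 2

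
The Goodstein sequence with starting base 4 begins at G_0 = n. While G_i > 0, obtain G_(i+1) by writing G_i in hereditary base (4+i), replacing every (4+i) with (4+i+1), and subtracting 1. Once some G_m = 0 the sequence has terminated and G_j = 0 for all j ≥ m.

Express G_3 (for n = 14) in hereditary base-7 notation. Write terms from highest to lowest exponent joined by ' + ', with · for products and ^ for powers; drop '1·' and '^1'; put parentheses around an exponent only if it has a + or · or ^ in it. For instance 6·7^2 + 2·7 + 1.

base 4: 14 = 3·4 + 2; at 5: 3·5 + 2 = 17; next = 16
base 5: 16 = 3·5 + 1; at 6: 3·6 + 1 = 19; next = 18
base 6: 18 = 3·6; at 7: 3·7 = 21; next = 20

2·7 + 6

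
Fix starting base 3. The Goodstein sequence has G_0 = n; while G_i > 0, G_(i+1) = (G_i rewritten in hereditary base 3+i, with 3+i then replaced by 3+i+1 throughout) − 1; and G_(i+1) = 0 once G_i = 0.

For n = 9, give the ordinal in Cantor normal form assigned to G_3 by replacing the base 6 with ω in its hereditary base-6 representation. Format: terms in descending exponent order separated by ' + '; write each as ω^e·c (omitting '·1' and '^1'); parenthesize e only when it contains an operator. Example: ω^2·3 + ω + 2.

[0] 9 ≡ 3^2 (base 3). Lift 4: 16. −1: 15.
[1] 15 ≡ 3·4 + 3 (base 4). Lift 5: 18. −1: 17.
[2] 17 ≡ 3·5 + 2 (base 5). Lift 6: 20. −1: 19.
[3] 19 ≡ 3·6 + 1 (base 6). Lift 7: 22. −1: 21.

ω·3 + 1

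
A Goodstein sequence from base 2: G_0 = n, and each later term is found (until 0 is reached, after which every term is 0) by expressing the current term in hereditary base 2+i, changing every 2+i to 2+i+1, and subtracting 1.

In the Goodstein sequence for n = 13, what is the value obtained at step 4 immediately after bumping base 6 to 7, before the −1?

5765999

base 2: 13 = 2^(2 + 1) + 2^2 + 1; at 3: 3^(3 + 1) + 3^3 + 1 = 109; next = 108
base 3: 108 = 3^(3 + 1) + 3^3; at 4: 4^(4 + 1) + 4^4 = 1280; next = 1279
base 4: 1279 = 4^(4 + 1) + 3·4^3 + 3·4^2 + 3·4 + 3; at 5: 5^(5 + 1) + 3·5^3 + 3·5^2 + 3·5 + 3 = 16093; next = 16092
base 5: 16092 = 5^(5 + 1) + 3·5^3 + 3·5^2 + 3·5 + 2; at 6: 6^(6 + 1) + 3·6^3 + 3·6^2 + 3·6 + 2 = 280712; next = 280711
base 6: 280711 = 6^(6 + 1) + 3·6^3 + 3·6^2 + 3·6 + 1; at 7: 7^(7 + 1) + 3·7^3 + 3·7^2 + 3·7 + 1 = 5765999; next = 5765998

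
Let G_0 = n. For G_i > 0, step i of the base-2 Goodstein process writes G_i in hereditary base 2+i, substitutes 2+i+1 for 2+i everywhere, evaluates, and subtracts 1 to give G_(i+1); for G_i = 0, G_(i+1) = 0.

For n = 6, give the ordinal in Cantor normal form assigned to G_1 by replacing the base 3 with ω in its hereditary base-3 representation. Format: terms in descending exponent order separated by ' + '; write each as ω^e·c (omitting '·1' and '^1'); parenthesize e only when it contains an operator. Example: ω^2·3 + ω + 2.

ω^ω + 2

G_0 = 6. HB_2(6) = 2^2 + 2. Bump = 30. G_1 = 29.
G_1 = 29. HB_3(29) = 3^3 + 2. Bump = 258. G_2 = 257.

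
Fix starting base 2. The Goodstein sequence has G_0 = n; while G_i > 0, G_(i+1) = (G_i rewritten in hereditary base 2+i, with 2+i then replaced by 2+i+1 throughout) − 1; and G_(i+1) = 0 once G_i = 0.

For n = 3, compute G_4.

1

(0) 3|_2 = 2 + 1 ↦ 3 + 1|_3 = 4 ⇒ 3
(1) 3|_3 = 3 ↦ 4|_4 = 4 ⇒ 3
(2) 3|_4 = 3 ↦ 3|_5 = 3 ⇒ 2
(3) 2|_5 = 2 ↦ 2|_6 = 2 ⇒ 1
(4) 1|_6 = 1 ↦ 1|_7 = 1 ⇒ 0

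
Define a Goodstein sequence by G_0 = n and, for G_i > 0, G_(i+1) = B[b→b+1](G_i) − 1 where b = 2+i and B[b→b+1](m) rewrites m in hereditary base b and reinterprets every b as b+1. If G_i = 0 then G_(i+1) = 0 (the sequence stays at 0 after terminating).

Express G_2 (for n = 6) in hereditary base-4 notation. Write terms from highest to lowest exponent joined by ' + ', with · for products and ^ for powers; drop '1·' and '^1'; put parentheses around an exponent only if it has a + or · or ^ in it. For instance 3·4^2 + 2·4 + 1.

4^4 + 1

step 0: 6 = 2^2 + 2; sub 3 for 2: 3^3 + 3; = 30; G_1 = 30−1 = 29
step 1: 29 = 3^3 + 2; sub 4 for 3: 4^4 + 2; = 258; G_2 = 258−1 = 257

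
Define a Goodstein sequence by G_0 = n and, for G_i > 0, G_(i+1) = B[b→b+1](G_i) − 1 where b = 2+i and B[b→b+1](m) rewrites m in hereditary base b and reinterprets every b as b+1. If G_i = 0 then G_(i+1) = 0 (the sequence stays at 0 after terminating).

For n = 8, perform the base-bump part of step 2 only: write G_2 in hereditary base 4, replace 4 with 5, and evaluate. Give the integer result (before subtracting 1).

8 —HB2→ 2^(2 + 1) —bump→ 3^(3 + 1) = 81 —(−1)→ 80
80 —HB3→ 2·3^3 + 2·3^2 + 2·3 + 2 —bump→ 2·4^4 + 2·4^2 + 2·4 + 2 = 554 —(−1)→ 553
553 —HB4→ 2·4^4 + 2·4^2 + 2·4 + 1 —bump→ 2·5^5 + 2·5^2 + 2·5 + 1 = 6311 —(−1)→ 6310

6311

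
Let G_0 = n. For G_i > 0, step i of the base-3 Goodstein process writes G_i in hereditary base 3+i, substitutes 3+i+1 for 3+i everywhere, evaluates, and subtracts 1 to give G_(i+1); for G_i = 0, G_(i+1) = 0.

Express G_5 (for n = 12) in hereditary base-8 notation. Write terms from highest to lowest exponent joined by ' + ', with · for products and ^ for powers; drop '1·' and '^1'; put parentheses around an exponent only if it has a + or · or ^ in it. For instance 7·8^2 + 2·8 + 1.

(0) 12|_3 = 3^2 + 3 ↦ 4^2 + 4|_4 = 20 ⇒ 19
(1) 19|_4 = 4^2 + 3 ↦ 5^2 + 3|_5 = 28 ⇒ 27
(2) 27|_5 = 5^2 + 2 ↦ 6^2 + 2|_6 = 38 ⇒ 37
(3) 37|_6 = 6^2 + 1 ↦ 7^2 + 1|_7 = 50 ⇒ 49
(4) 49|_7 = 7^2 ↦ 8^2|_8 = 64 ⇒ 63
(5) 63|_8 = 7·8 + 7 ↦ 7·9 + 7|_9 = 70 ⇒ 69

7·8 + 7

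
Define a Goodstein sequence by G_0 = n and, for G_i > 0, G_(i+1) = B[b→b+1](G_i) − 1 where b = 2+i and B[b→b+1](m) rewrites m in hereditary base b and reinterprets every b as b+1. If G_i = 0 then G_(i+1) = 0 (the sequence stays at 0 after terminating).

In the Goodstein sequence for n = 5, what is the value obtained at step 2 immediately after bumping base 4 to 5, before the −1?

i=0: 5 = 2^2 + 1 (b=2); 2→3: 3^3 + 1 = 28; 28−1 = 27
i=1: 27 = 3^3 (b=3); 3→4: 4^4 = 256; 256−1 = 255
i=2: 255 = 3·4^3 + 3·4^2 + 3·4 + 3 (b=4); 4→5: 3·5^3 + 3·5^2 + 3·5 + 3 = 468; 468−1 = 467

468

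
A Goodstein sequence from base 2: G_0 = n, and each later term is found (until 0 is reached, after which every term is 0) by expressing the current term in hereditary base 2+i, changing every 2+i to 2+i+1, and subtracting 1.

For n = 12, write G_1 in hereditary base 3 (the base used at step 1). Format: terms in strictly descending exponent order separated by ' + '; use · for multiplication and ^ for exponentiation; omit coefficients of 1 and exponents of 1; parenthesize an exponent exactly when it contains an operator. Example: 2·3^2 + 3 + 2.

i=0: 12 = 2^(2 + 1) + 2^2 (b=2); 2→3: 3^(3 + 1) + 3^3 = 108; 108−1 = 107
i=1: 107 = 3^(3 + 1) + 2·3^2 + 2·3 + 2 (b=3); 3→4: 4^(4 + 1) + 2·4^2 + 2·4 + 2 = 1066; 1066−1 = 1065

3^(3 + 1) + 2·3^2 + 2·3 + 2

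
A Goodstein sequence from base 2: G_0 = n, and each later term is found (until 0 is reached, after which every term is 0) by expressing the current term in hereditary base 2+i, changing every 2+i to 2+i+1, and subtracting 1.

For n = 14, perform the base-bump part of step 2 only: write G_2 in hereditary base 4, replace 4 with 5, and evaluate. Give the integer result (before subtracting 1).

G_0=14  [base 2] 2^(2 + 1) + 2^2 + 2  →[2↦3]→  3^(3 + 1) + 3^3 + 3 = 111  −1 ⇒ G_1=110
G_1=110  [base 3] 3^(3 + 1) + 3^3 + 2  →[3↦4]→  4^(4 + 1) + 4^4 + 2 = 1282  −1 ⇒ G_2=1281
G_2=1281  [base 4] 4^(4 + 1) + 4^4 + 1  →[4↦5]→  5^(5 + 1) + 5^5 + 1 = 18751  −1 ⇒ G_3=18750

18751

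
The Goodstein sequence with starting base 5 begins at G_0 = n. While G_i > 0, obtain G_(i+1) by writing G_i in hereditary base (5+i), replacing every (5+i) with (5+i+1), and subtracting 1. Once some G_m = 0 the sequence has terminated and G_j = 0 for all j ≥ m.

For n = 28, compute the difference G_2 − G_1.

G_0=28  [base 5] 5^2 + 3  →[5↦6]→  6^2 + 3 = 39  −1 ⇒ G_1=38
G_1=38  [base 6] 6^2 + 2  →[6↦7]→  7^2 + 2 = 51  −1 ⇒ G_2=50

12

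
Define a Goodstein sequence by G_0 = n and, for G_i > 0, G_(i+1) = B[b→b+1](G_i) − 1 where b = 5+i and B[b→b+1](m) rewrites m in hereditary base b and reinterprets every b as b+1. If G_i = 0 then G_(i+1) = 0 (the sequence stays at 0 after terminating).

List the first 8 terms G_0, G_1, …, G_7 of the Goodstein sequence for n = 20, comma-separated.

base 5: 20 = 4·5; at 6: 4·6 = 24; next = 23
base 6: 23 = 3·6 + 5; at 7: 3·7 + 5 = 26; next = 25
base 7: 25 = 3·7 + 4; at 8: 3·8 + 4 = 28; next = 27
base 8: 27 = 3·8 + 3; at 9: 3·9 + 3 = 30; next = 29
base 9: 29 = 3·9 + 2; at 10: 3·10 + 2 = 32; next = 31
base 10: 31 = 3·10 + 1; at 11: 3·11 + 1 = 34; next = 33
base 11: 33 = 3·11; at 12: 3·12 = 36; next = 35

20, 23, 25, 27, 29, 31, 33, 35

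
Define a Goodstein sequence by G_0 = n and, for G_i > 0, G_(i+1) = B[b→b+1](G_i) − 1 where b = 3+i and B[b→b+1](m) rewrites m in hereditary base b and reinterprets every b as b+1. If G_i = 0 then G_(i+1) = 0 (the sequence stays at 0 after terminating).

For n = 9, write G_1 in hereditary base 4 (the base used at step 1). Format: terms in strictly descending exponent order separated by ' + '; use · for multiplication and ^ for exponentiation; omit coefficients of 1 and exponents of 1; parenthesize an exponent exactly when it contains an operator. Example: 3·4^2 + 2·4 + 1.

3·4 + 3

[0] 9 ≡ 3^2 (base 3). Lift 4: 16. −1: 15.
[1] 15 ≡ 3·4 + 3 (base 4). Lift 5: 18. −1: 17.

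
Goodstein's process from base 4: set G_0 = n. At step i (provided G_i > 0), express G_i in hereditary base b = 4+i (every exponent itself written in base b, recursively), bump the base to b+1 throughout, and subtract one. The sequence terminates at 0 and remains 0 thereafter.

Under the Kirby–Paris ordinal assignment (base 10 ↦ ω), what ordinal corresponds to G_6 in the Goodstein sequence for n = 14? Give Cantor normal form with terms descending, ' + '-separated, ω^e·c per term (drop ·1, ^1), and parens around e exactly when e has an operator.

14 —HB4→ 3·4 + 2 —bump→ 3·5 + 2 = 17 —(−1)→ 16
16 —HB5→ 3·5 + 1 —bump→ 3·6 + 1 = 19 —(−1)→ 18
18 —HB6→ 3·6 —bump→ 3·7 = 21 —(−1)→ 20
20 —HB7→ 2·7 + 6 —bump→ 2·8 + 6 = 22 —(−1)→ 21
21 —HB8→ 2·8 + 5 —bump→ 2·9 + 5 = 23 —(−1)→ 22
22 —HB9→ 2·9 + 4 —bump→ 2·10 + 4 = 24 —(−1)→ 23

ω·2 + 3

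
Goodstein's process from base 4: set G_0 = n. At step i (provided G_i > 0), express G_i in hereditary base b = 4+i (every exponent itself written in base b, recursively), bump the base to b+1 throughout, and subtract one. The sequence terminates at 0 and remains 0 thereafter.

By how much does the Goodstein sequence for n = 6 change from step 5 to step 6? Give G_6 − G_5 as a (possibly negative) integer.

[0] 6 ≡ 4 + 2 (base 4). Lift 5: 7. −1: 6.
[1] 6 ≡ 5 + 1 (base 5). Lift 6: 7. −1: 6.
[2] 6 ≡ 6 (base 6). Lift 7: 7. −1: 6.
[3] 6 ≡ 6 (base 7). Lift 8: 6. −1: 5.
[4] 5 ≡ 5 (base 8). Lift 9: 5. −1: 4.
[5] 4 ≡ 4 (base 9). Lift 10: 4. −1: 3.

-1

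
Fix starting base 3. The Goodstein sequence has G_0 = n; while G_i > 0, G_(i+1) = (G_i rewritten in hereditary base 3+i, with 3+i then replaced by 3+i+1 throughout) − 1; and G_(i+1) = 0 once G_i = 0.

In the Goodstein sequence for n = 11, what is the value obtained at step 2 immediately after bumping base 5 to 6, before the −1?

36

G_0 = 11. HB_3(11) = 3^2 + 2. Bump = 18. G_1 = 17.
G_1 = 17. HB_4(17) = 4^2 + 1. Bump = 26. G_2 = 25.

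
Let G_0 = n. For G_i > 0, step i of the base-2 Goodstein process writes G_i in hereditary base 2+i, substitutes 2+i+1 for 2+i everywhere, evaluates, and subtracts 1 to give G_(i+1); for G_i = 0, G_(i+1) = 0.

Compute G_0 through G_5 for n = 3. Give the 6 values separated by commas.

3, 3, 3, 2, 1, 0

base 2: 3 = 2 + 1; at 3: 3 + 1 = 4; next = 3
base 3: 3 = 3; at 4: 4 = 4; next = 3
base 4: 3 = 3; at 5: 3 = 3; next = 2
base 5: 2 = 2; at 6: 2 = 2; next = 1
base 6: 1 = 1; at 7: 1 = 1; next = 0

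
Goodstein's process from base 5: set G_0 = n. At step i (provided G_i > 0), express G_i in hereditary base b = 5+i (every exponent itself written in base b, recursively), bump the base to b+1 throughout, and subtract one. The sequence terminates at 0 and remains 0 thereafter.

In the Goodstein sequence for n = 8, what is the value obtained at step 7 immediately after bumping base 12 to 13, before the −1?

(0) 8|_5 = 5 + 3 ↦ 6 + 3|_6 = 9 ⇒ 8
(1) 8|_6 = 6 + 2 ↦ 7 + 2|_7 = 9 ⇒ 8
(2) 8|_7 = 7 + 1 ↦ 8 + 1|_8 = 9 ⇒ 8
(3) 8|_8 = 8 ↦ 9|_9 = 9 ⇒ 8
(4) 8|_9 = 8 ↦ 8|_10 = 8 ⇒ 7
(5) 7|_10 = 7 ↦ 7|_11 = 7 ⇒ 6
(6) 6|_11 = 6 ↦ 6|_12 = 6 ⇒ 5
(7) 5|_12 = 5 ↦ 5|_13 = 5 ⇒ 4

5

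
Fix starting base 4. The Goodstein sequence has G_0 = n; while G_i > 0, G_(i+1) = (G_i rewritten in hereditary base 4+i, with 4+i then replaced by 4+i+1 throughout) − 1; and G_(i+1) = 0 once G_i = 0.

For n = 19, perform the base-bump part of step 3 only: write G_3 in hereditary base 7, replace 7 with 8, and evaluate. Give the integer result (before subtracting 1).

G_0 = 19. HB_4(19) = 4^2 + 3. Bump = 28. G_1 = 27.
G_1 = 27. HB_5(27) = 5^2 + 2. Bump = 38. G_2 = 37.
G_2 = 37. HB_6(37) = 6^2 + 1. Bump = 50. G_3 = 49.
G_3 = 49. HB_7(49) = 7^2. Bump = 64. G_4 = 63.

64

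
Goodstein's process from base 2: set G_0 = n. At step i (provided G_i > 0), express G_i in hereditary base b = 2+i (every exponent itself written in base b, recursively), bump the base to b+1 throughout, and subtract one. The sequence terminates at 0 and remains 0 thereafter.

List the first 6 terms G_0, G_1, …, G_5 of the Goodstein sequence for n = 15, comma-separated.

15, 111, 1283, 18752, 326593, 6588344

G_0 = 15. HB_2(15) = 2^(2 + 1) + 2^2 + 2 + 1. Bump = 112. G_1 = 111.
G_1 = 111. HB_3(111) = 3^(3 + 1) + 3^3 + 3. Bump = 1284. G_2 = 1283.
G_2 = 1283. HB_4(1283) = 4^(4 + 1) + 4^4 + 3. Bump = 18753. G_3 = 18752.
G_3 = 18752. HB_5(18752) = 5^(5 + 1) + 5^5 + 2. Bump = 326594. G_4 = 326593.
G_4 = 326593. HB_6(326593) = 6^(6 + 1) + 6^6 + 1. Bump = 6588345. G_5 = 6588344.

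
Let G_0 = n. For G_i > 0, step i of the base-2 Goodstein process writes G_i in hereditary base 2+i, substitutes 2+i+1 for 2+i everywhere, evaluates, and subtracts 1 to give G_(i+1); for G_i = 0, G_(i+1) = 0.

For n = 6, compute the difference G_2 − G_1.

228

G_0=6  [base 2] 2^2 + 2  →[2↦3]→  3^3 + 3 = 30  −1 ⇒ G_1=29
G_1=29  [base 3] 3^3 + 2  →[3↦4]→  4^4 + 2 = 258  −1 ⇒ G_2=257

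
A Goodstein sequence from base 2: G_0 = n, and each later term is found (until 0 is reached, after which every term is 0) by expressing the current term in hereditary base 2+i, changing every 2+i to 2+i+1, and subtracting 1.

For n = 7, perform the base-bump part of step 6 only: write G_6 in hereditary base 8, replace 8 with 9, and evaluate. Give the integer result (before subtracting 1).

37665880

[0] 7 ≡ 2^2 + 2 + 1 (base 2). Lift 3: 31. −1: 30.
[1] 30 ≡ 3^3 + 3 (base 3). Lift 4: 260. −1: 259.
[2] 259 ≡ 4^4 + 3 (base 4). Lift 5: 3128. −1: 3127.
[3] 3127 ≡ 5^5 + 2 (base 5). Lift 6: 46658. −1: 46657.
[4] 46657 ≡ 6^6 + 1 (base 6). Lift 7: 823544. −1: 823543.
[5] 823543 ≡ 7^7 (base 7). Lift 8: 16777216. −1: 16777215.
[6] 16777215 ≡ 7·8^7 + 7·8^6 + 7·8^5 + 7·8^4 + 7·8^3 + 7·8^2 + 7·8 + 7 (base 8). Lift 9: 37665880. −1: 37665879.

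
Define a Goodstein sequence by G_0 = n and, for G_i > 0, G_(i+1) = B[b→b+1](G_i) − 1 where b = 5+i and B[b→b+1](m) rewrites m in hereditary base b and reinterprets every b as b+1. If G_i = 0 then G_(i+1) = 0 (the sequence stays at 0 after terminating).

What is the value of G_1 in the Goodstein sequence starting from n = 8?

step 0: 8 = 5 + 3; sub 6 for 5: 6 + 3; = 9; G_1 = 9−1 = 8
step 1: 8 = 6 + 2; sub 7 for 6: 7 + 2; = 9; G_2 = 9−1 = 8

8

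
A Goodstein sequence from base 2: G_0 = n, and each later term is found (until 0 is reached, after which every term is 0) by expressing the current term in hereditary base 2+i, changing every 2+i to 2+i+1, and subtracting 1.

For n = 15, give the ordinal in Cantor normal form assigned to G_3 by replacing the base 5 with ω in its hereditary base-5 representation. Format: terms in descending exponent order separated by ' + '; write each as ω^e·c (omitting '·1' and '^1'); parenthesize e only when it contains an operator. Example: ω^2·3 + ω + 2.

G_0 = 15. HB_2(15) = 2^(2 + 1) + 2^2 + 2 + 1. Bump = 112. G_1 = 111.
G_1 = 111. HB_3(111) = 3^(3 + 1) + 3^3 + 3. Bump = 1284. G_2 = 1283.
G_2 = 1283. HB_4(1283) = 4^(4 + 1) + 4^4 + 3. Bump = 18753. G_3 = 18752.
G_3 = 18752. HB_5(18752) = 5^(5 + 1) + 5^5 + 2. Bump = 326594. G_4 = 326593.

ω^(ω + 1) + ω^ω + 2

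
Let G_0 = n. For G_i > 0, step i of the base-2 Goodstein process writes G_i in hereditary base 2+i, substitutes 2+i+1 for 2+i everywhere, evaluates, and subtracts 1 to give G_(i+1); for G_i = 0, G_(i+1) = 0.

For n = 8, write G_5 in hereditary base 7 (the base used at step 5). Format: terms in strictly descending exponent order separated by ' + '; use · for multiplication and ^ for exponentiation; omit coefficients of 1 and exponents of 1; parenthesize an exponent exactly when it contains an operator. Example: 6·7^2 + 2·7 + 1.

2·7^7 + 2·7^2 + 7 + 4

[0] 8 ≡ 2^(2 + 1) (base 2). Lift 3: 81. −1: 80.
[1] 80 ≡ 2·3^3 + 2·3^2 + 2·3 + 2 (base 3). Lift 4: 554. −1: 553.
[2] 553 ≡ 2·4^4 + 2·4^2 + 2·4 + 1 (base 4). Lift 5: 6311. −1: 6310.
[3] 6310 ≡ 2·5^5 + 2·5^2 + 2·5 (base 5). Lift 6: 93396. −1: 93395.
[4] 93395 ≡ 2·6^6 + 2·6^2 + 6 + 5 (base 6). Lift 7: 1647196. −1: 1647195.
[5] 1647195 ≡ 2·7^7 + 2·7^2 + 7 + 4 (base 7). Lift 8: 33554572. −1: 33554571.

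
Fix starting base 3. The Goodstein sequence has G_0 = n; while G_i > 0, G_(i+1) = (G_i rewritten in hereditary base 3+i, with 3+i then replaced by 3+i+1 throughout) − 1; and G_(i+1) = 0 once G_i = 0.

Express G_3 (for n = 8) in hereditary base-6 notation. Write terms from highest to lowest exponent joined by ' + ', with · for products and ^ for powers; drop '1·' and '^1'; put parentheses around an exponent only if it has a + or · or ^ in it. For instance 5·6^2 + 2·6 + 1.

6 + 5

step 0: 8 = 2·3 + 2; sub 4 for 3: 2·4 + 2; = 10; G_1 = 10−1 = 9
step 1: 9 = 2·4 + 1; sub 5 for 4: 2·5 + 1; = 11; G_2 = 11−1 = 10
step 2: 10 = 2·5; sub 6 for 5: 2·6; = 12; G_3 = 12−1 = 11
step 3: 11 = 6 + 5; sub 7 for 6: 7 + 5; = 12; G_4 = 12−1 = 11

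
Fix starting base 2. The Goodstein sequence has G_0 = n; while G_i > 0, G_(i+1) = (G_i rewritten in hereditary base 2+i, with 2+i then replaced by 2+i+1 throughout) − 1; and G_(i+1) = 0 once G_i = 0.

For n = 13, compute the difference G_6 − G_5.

128453481

13 —HB2→ 2^(2 + 1) + 2^2 + 1 —bump→ 3^(3 + 1) + 3^3 + 1 = 109 —(−1)→ 108
108 —HB3→ 3^(3 + 1) + 3^3 —bump→ 4^(4 + 1) + 4^4 = 1280 —(−1)→ 1279
1279 —HB4→ 4^(4 + 1) + 3·4^3 + 3·4^2 + 3·4 + 3 —bump→ 5^(5 + 1) + 3·5^3 + 3·5^2 + 3·5 + 3 = 16093 —(−1)→ 16092
16092 —HB5→ 5^(5 + 1) + 3·5^3 + 3·5^2 + 3·5 + 2 —bump→ 6^(6 + 1) + 3·6^3 + 3·6^2 + 3·6 + 2 = 280712 —(−1)→ 280711
280711 —HB6→ 6^(6 + 1) + 3·6^3 + 3·6^2 + 3·6 + 1 —bump→ 7^(7 + 1) + 3·7^3 + 3·7^2 + 3·7 + 1 = 5765999 —(−1)→ 5765998
5765998 —HB7→ 7^(7 + 1) + 3·7^3 + 3·7^2 + 3·7 —bump→ 8^(8 + 1) + 3·8^3 + 3·8^2 + 3·8 = 134219480 —(−1)→ 134219479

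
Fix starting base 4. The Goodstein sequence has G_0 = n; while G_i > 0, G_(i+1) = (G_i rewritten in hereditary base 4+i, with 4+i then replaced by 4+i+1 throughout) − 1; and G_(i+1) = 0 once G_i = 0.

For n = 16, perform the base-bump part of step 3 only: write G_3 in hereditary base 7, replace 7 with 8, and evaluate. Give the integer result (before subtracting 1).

34

G_0 = 16. HB_4(16) = 4^2. Bump = 25. G_1 = 24.
G_1 = 24. HB_5(24) = 4·5 + 4. Bump = 28. G_2 = 27.
G_2 = 27. HB_6(27) = 4·6 + 3. Bump = 31. G_3 = 30.
G_3 = 30. HB_7(30) = 4·7 + 2. Bump = 34. G_4 = 33.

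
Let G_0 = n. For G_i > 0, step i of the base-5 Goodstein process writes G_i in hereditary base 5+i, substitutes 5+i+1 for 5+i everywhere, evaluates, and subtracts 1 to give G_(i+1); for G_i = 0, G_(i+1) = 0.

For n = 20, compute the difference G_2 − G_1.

20 —HB5→ 4·5 —bump→ 4·6 = 24 —(−1)→ 23
23 —HB6→ 3·6 + 5 —bump→ 3·7 + 5 = 26 —(−1)→ 25

2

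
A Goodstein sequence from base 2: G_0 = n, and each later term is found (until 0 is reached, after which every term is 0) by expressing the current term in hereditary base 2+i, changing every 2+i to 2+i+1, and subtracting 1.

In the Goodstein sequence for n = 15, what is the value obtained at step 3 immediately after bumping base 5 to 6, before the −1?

326594

15 —HB2→ 2^(2 + 1) + 2^2 + 2 + 1 —bump→ 3^(3 + 1) + 3^3 + 3 + 1 = 112 —(−1)→ 111
111 —HB3→ 3^(3 + 1) + 3^3 + 3 —bump→ 4^(4 + 1) + 4^4 + 4 = 1284 —(−1)→ 1283
1283 —HB4→ 4^(4 + 1) + 4^4 + 3 —bump→ 5^(5 + 1) + 5^5 + 3 = 18753 —(−1)→ 18752
18752 —HB5→ 5^(5 + 1) + 5^5 + 2 —bump→ 6^(6 + 1) + 6^6 + 2 = 326594 —(−1)→ 326593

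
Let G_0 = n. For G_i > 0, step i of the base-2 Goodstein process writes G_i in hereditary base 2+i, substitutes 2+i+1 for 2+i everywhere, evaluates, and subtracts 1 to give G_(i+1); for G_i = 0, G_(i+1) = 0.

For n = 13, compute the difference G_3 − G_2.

(0) 13|_2 = 2^(2 + 1) + 2^2 + 1 ↦ 3^(3 + 1) + 3^3 + 1|_3 = 109 ⇒ 108
(1) 108|_3 = 3^(3 + 1) + 3^3 ↦ 4^(4 + 1) + 4^4|_4 = 1280 ⇒ 1279
(2) 1279|_4 = 4^(4 + 1) + 3·4^3 + 3·4^2 + 3·4 + 3 ↦ 5^(5 + 1) + 3·5^3 + 3·5^2 + 3·5 + 3|_5 = 16093 ⇒ 16092

14813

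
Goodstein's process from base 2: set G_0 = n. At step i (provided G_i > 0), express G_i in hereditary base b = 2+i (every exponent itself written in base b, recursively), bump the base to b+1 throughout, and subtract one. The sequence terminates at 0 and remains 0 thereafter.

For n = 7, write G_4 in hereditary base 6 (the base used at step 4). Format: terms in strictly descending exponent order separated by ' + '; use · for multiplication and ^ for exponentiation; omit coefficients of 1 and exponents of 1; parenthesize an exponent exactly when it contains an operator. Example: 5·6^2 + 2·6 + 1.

6^6 + 1

base 2: 7 = 2^2 + 2 + 1; at 3: 3^3 + 3 + 1 = 31; next = 30
base 3: 30 = 3^3 + 3; at 4: 4^4 + 4 = 260; next = 259
base 4: 259 = 4^4 + 3; at 5: 5^5 + 3 = 3128; next = 3127
base 5: 3127 = 5^5 + 2; at 6: 6^6 + 2 = 46658; next = 46657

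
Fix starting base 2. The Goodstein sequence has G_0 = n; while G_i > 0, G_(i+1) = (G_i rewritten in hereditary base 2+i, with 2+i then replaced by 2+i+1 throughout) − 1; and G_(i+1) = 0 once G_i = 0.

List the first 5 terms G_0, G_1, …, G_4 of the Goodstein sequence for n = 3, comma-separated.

3, 3, 3, 2, 1

i=0: 3 = 2 + 1 (b=2); 2→3: 3 + 1 = 4; 4−1 = 3
i=1: 3 = 3 (b=3); 3→4: 4 = 4; 4−1 = 3
i=2: 3 = 3 (b=4); 4→5: 3 = 3; 3−1 = 2
i=3: 2 = 2 (b=5); 5→6: 2 = 2; 2−1 = 1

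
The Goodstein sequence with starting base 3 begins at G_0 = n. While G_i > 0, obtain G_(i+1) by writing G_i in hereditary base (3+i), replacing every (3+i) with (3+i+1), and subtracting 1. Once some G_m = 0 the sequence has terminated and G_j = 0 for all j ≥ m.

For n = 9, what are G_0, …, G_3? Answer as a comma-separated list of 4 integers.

G_0 = 9. HB_3(9) = 3^2. Bump = 16. G_1 = 15.
G_1 = 15. HB_4(15) = 3·4 + 3. Bump = 18. G_2 = 17.
G_2 = 17. HB_5(17) = 3·5 + 2. Bump = 20. G_3 = 19.

9, 15, 17, 19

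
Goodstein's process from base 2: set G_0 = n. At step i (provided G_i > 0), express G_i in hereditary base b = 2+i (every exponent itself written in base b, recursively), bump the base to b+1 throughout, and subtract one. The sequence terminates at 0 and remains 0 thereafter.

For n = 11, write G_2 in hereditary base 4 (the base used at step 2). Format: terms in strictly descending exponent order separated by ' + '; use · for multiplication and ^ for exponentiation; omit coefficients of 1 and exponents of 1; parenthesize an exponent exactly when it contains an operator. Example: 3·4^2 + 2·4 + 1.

4^(4 + 1) + 3

[0] 11 ≡ 2^(2 + 1) + 2 + 1 (base 2). Lift 3: 85. −1: 84.
[1] 84 ≡ 3^(3 + 1) + 3 (base 3). Lift 4: 1028. −1: 1027.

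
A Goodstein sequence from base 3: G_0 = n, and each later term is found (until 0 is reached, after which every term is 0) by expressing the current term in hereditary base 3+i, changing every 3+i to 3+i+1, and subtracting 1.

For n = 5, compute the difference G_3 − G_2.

0

5 —HB3→ 3 + 2 —bump→ 4 + 2 = 6 —(−1)→ 5
5 —HB4→ 4 + 1 —bump→ 5 + 1 = 6 —(−1)→ 5
5 —HB5→ 5 —bump→ 6 = 6 —(−1)→ 5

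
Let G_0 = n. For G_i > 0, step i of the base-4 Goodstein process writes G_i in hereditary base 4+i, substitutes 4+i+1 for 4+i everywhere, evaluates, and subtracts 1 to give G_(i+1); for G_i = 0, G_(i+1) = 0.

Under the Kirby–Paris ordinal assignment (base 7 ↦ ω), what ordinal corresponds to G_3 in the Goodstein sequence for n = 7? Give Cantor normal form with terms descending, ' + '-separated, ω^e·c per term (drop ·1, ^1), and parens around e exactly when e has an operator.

ω

base 4: 7 = 4 + 3; at 5: 5 + 3 = 8; next = 7
base 5: 7 = 5 + 2; at 6: 6 + 2 = 8; next = 7
base 6: 7 = 6 + 1; at 7: 7 + 1 = 8; next = 7
base 7: 7 = 7; at 8: 8 = 8; next = 7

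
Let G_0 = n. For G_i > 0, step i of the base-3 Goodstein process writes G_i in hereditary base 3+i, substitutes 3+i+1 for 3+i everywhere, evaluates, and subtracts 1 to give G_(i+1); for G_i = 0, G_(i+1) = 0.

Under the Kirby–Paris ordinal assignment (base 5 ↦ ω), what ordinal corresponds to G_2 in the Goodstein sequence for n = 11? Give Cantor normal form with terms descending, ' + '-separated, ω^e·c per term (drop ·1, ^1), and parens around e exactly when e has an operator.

G_0 = 11. HB_3(11) = 3^2 + 2. Bump = 18. G_1 = 17.
G_1 = 17. HB_4(17) = 4^2 + 1. Bump = 26. G_2 = 25.
G_2 = 25. HB_5(25) = 5^2. Bump = 36. G_3 = 35.

ω^2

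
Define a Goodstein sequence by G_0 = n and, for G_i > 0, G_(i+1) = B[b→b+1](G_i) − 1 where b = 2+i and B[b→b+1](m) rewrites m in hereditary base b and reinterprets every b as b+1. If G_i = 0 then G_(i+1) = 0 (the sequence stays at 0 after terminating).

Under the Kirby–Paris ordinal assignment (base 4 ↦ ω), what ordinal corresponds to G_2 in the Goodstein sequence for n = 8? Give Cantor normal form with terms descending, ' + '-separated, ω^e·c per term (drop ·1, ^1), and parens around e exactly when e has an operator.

i=0: 8 = 2^(2 + 1) (b=2); 2→3: 3^(3 + 1) = 81; 81−1 = 80
i=1: 80 = 2·3^3 + 2·3^2 + 2·3 + 2 (b=3); 3→4: 2·4^4 + 2·4^2 + 2·4 + 2 = 554; 554−1 = 553
i=2: 553 = 2·4^4 + 2·4^2 + 2·4 + 1 (b=4); 4→5: 2·5^5 + 2·5^2 + 2·5 + 1 = 6311; 6311−1 = 6310

ω^ω·2 + ω^2·2 + ω·2 + 1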